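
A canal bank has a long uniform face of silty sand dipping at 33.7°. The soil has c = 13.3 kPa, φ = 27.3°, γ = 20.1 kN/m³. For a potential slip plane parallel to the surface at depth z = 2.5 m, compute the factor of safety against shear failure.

FS = 1.35

For an infinite slope with a slip plane parallel to the surface (no pore pressure): FS = [c + γz cos²β tanφ] / [γz sinβ cosβ].
γz = 20.1·2.5 = 50.25 kN/m²
Numerator = 13.3 + 50.25·cos²33.7°·tan27.3° = 13.3 + 50.25·0.6921·0.5161 = 31.252 kPa
Denominator = 50.25·sin33.7°·cos33.7° = 50.25·0.5548·0.8320 = 23.196 kPa
FS = 31.252 / 23.196 = 1.347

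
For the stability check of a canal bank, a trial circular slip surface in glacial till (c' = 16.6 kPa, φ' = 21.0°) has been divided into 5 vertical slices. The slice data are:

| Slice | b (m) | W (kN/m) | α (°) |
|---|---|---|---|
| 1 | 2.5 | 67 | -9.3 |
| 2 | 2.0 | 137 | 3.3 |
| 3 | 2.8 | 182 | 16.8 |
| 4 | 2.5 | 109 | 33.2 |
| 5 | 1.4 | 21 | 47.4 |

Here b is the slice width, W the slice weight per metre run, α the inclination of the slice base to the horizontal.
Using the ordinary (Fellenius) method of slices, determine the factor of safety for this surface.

FS = 3.15

Ordinary method of slices: FS = Σ[c'·Δl_i + (W_i cosα_i)·tanφ'] / Σ W_i sinα_i, with Δl_i = b_i / cosα_i.
Slice 1: Δl = 2.5/cos(-9.3°) = 2.533 m; N'_1 = 67·cos(-9.3°) = 66.1; c'Δl = 42.05; W sinα = -10.8
Slice 2: Δl = 2.0/cos3.3° = 2.003 m; N'_2 = 137·cos3.3° = 136.8; c'Δl = 33.26; W sinα = 7.9
Slice 3: Δl = 2.8/cos16.8° = 2.925 m; N'_3 = 182·cos16.8° = 174.2; c'Δl = 48.55; W sinα = 52.6
Slice 4: Δl = 2.5/cos33.2° = 2.988 m; N'_4 = 109·cos33.2° = 91.2; c'Δl = 49.60; W sinα = 59.7
Slice 5: Δl = 1.4/cos47.4° = 2.068 m; N'_5 = 21·cos47.4° = 14.2; c'Δl = 34.33; W sinα = 15.5
Σc'Δl = 207.8 kN/m; ΣN' = 482.5 kN/m; ΣW sinα = 124.8 kN/m
Resisting = 207.8 + 482.5·tan21.0° = 207.8 + 185.2 = 393.0 kN/m
FS = 393.0 / 124.8 = 3.149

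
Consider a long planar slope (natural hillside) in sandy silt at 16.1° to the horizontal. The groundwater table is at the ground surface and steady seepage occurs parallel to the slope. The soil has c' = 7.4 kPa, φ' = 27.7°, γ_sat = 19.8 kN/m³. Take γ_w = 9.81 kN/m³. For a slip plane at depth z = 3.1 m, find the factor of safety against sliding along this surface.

With seepage parallel to the slope and the water table at the surface, the effective normal stress on the slip plane uses the buoyant unit weight γ' = γ_sat − γ_w while the driving shear stress uses γ_sat:
FS = [c' + γ' z cos²β tanφ'] / [γ_sat z sinβ cosβ]
γ' = 19.8 − 9.81 = 9.99 kN/m³
Numerator = 7.4 + 9.99·3.1·cos²16.1°·tan27.7° = 7.4 + 9.99·3.1·0.9231·0.5250 = 22.409 kPa
Denominator = 19.8·3.1·sin16.1°·cos16.1° = 19.8·3.1·0.2773·0.9608 = 16.354 kPa
FS = 22.409 / 16.354 = 1.370

FS = 1.37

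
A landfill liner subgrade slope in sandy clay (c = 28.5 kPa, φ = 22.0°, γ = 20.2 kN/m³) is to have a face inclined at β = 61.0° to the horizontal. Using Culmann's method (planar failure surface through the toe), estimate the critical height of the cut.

H_c = 20.54 m

Culmann's analysis gives the critical failure plane at α_cr = (β + φ)/2 = (61.0 + 22.0)/2 = 41.5°, and the critical height
H_c = (4c/γ) · sinβ cosφ / [1 − cos(β − φ)]
    = (4·28.5/20.2) · sin61.0°·cos22.0° / [1 − cos(39.0°)]
    = 5.644 · 0.8746·0.9272 / [1 − 0.7771]
    = 5.644 · 0.8109 / 0.2229
    = 20.54 m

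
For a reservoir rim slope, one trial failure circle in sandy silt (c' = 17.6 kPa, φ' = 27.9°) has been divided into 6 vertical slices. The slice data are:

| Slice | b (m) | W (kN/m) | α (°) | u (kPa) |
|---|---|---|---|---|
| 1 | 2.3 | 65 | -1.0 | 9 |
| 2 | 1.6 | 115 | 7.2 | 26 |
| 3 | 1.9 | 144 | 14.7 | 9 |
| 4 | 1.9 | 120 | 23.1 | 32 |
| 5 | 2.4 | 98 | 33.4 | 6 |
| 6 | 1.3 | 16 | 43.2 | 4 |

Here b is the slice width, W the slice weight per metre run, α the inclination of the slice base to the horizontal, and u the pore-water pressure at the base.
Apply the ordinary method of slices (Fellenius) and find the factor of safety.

FS = 2.52

Ordinary method of slices: FS = Σ[c'·Δl_i + (W_i cosα_i − u_i·Δl_i)·tanφ'] / Σ W_i sinα_i, with Δl_i = b_i / cosα_i.
Slice 1: Δl = 2.3/cos(-1.0°) = 2.300 m; N'_1 = 65·cos(-1.0°) − 9·2.300 = 44.3; c'Δl = 40.49; W sinα = -1.1
Slice 2: Δl = 1.6/cos7.2° = 1.613 m; N'_2 = 115·cos7.2° − 26·1.613 = 72.2; c'Δl = 28.38; W sinα = 14.4
Slice 3: Δl = 1.9/cos14.7° = 1.964 m; N'_3 = 144·cos14.7° − 9·1.964 = 121.6; c'Δl = 34.57; W sinα = 36.5
Slice 4: Δl = 1.9/cos23.1° = 2.066 m; N'_4 = 120·cos23.1° − 32·2.066 = 44.3; c'Δl = 36.35; W sinα = 47.1
Slice 5: Δl = 2.4/cos33.4° = 2.875 m; N'_5 = 98·cos33.4° − 6·2.875 = 64.6; c'Δl = 50.60; W sinα = 53.9
Slice 6: Δl = 1.3/cos43.2° = 1.783 m; N'_6 = 16·cos43.2° − 4·1.783 = 4.5; c'Δl = 31.39; W sinα = 11.0
Σc'Δl = 221.8 kN/m; ΣN' = 351.4 kN/m; ΣW sinα = 161.8 kN/m
Resisting = 221.8 + 351.4·tan27.9° = 221.8 + 186.1 = 407.9 kN/m
FS = 407.9 / 161.8 = 2.521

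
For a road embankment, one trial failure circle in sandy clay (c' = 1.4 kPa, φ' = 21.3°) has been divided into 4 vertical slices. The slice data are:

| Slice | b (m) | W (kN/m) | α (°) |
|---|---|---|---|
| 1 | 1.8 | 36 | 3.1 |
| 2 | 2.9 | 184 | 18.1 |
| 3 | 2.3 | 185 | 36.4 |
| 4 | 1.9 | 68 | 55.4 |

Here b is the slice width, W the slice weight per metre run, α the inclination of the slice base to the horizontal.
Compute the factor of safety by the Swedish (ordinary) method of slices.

FS = 0.76

Ordinary method of slices: FS = Σ[c'·Δl_i + (W_i cosα_i)·tanφ'] / Σ W_i sinα_i, with Δl_i = b_i / cosα_i.
Slice 1: Δl = 1.8/cos3.1° = 1.803 m; N'_1 = 36·cos3.1° = 35.9; c'Δl = 2.52; W sinα = 1.9
Slice 2: Δl = 2.9/cos18.1° = 3.051 m; N'_2 = 184·cos18.1° = 174.9; c'Δl = 4.27; W sinα = 57.2
Slice 3: Δl = 2.3/cos36.4° = 2.858 m; N'_3 = 185·cos36.4° = 148.9; c'Δl = 4.00; W sinα = 109.8
Slice 4: Δl = 1.9/cos55.4° = 3.346 m; N'_4 = 68·cos55.4° = 38.6; c'Δl = 4.68; W sinα = 56.0
Σc'Δl = 15.5 kN/m; ΣN' = 398.4 kN/m; ΣW sinα = 224.9 kN/m
Resisting = 15.5 + 398.4·tan21.3° = 15.5 + 155.3 = 170.8 kN/m
FS = 170.8 / 224.9 = 0.760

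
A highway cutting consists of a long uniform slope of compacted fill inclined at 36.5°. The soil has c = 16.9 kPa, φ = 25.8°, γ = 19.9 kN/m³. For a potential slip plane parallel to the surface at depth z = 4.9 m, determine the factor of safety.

FS = 1.02

For an infinite slope with a slip plane parallel to the surface (no pore pressure): FS = [c + γz cos²β tanφ] / [γz sinβ cosβ].
γz = 19.9·4.9 = 97.51 kN/m²
Numerator = 16.9 + 97.51·cos²36.5°·tan25.8° = 16.9 + 97.51·0.6462·0.4834 = 47.360 kPa
Denominator = 97.51·sin36.5°·cos36.5° = 97.51·0.5948·0.8039 = 46.625 kPa
FS = 47.360 / 46.625 = 1.016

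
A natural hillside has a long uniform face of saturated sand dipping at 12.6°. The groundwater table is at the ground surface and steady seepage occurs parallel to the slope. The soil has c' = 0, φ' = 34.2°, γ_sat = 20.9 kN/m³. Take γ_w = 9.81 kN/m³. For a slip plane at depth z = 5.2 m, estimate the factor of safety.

FS = 1.61

With seepage parallel to the slope and the water table at the surface, the effective normal stress on the slip plane uses the buoyant unit weight γ' = γ_sat − γ_w while the driving shear stress uses γ_sat:
FS = [c' + γ' z cos²β tanφ'] / [γ_sat z sinβ cosβ]
(For c' = 0 this reduces to FS = (γ'/γ_sat)·tanφ'/tanβ.)
γ' = 20.9 − 9.81 = 11.09 kN/m³
Numerator = 0.0 + 11.09·5.2·cos²12.6°·tan34.2° = 0.0 + 11.09·5.2·0.9524·0.6796 = 37.326 kPa
Denominator = 20.9·5.2·sin12.6°·cos12.6° = 20.9·5.2·0.2181·0.9759 = 23.137 kPa
FS = 37.326 / 23.137 = 1.613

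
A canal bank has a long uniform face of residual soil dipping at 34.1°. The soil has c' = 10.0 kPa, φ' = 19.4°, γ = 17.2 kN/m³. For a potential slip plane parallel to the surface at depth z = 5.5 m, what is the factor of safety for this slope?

For an infinite slope with a slip plane parallel to the surface (no pore pressure): FS = [c' + γz cos²β tanφ'] / [γz sinβ cosβ].
γz = 17.2·5.5 = 94.60 kN/m²
Numerator = 10.0 + 94.60·cos²34.1°·tan19.4° = 10.0 + 94.60·0.6857·0.3522 = 32.843 kPa
Denominator = 94.60·sin34.1°·cos34.1° = 94.60·0.5606·0.8281 = 43.917 kPa
FS = 32.843 / 43.917 = 0.748

FS = 0.75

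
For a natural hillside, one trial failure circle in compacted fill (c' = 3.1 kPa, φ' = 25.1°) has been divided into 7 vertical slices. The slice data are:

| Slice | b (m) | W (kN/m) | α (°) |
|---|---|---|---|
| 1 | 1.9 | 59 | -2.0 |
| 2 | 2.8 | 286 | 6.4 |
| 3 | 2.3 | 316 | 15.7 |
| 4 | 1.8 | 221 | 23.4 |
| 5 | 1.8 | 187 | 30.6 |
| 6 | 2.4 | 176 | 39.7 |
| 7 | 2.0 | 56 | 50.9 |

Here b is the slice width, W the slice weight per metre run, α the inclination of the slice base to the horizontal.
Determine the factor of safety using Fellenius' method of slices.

FS = 1.34

Ordinary method of slices: FS = Σ[c'·Δl_i + (W_i cosα_i)·tanφ'] / Σ W_i sinα_i, with Δl_i = b_i / cosα_i.
Slice 1: Δl = 1.9/cos(-2.0°) = 1.901 m; N'_1 = 59·cos(-2.0°) = 59.0; c'Δl = 5.89; W sinα = -2.1
Slice 2: Δl = 2.8/cos6.4° = 2.818 m; N'_2 = 286·cos6.4° = 284.2; c'Δl = 8.73; W sinα = 31.9
Slice 3: Δl = 2.3/cos15.7° = 2.389 m; N'_3 = 316·cos15.7° = 304.2; c'Δl = 7.41; W sinα = 85.5
Slice 4: Δl = 1.8/cos23.4° = 1.961 m; N'_4 = 221·cos23.4° = 202.8; c'Δl = 6.08; W sinα = 87.8
Slice 5: Δl = 1.8/cos30.6° = 2.091 m; N'_5 = 187·cos30.6° = 161.0; c'Δl = 6.48; W sinα = 95.2
Slice 6: Δl = 2.4/cos39.7° = 3.119 m; N'_6 = 176·cos39.7° = 135.4; c'Δl = 9.67; W sinα = 112.4
Slice 7: Δl = 2.0/cos50.9° = 3.171 m; N'_7 = 56·cos50.9° = 35.3; c'Δl = 9.83; W sinα = 43.5
Σc'Δl = 54.1 kN/m; ΣN' = 1181.9 kN/m; ΣW sinα = 454.2 kN/m
Resisting = 54.1 + 1181.9·tan25.1° = 54.1 + 553.6 = 607.7 kN/m
FS = 607.7 / 454.2 = 1.338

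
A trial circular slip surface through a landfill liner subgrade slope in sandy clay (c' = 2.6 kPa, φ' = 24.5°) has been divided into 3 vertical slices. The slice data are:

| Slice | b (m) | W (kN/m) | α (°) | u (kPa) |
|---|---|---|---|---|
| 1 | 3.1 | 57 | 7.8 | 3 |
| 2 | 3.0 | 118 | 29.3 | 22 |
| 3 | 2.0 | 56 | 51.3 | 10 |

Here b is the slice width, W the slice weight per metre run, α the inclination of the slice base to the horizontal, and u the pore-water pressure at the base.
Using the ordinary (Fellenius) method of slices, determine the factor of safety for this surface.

FS = 0.56

Ordinary method of slices: FS = Σ[c'·Δl_i + (W_i cosα_i − u_i·Δl_i)·tanφ'] / Σ W_i sinα_i, with Δl_i = b_i / cosα_i.
Slice 1: Δl = 3.1/cos7.8° = 3.129 m; N'_1 = 57·cos7.8° − 3·3.129 = 47.1; c'Δl = 8.14; W sinα = 7.7
Slice 2: Δl = 3.0/cos29.3° = 3.440 m; N'_2 = 118·cos29.3° − 22·3.440 = 27.2; c'Δl = 8.94; W sinα = 57.7
Slice 3: Δl = 2.0/cos51.3° = 3.199 m; N'_3 = 56·cos51.3° − 10·3.199 = 3.0; c'Δl = 8.32; W sinα = 43.7
Σc'Δl = 25.4 kN/m; ΣN' = 77.3 kN/m; ΣW sinα = 109.2 kN/m
Resisting = 25.4 + 77.3·tan24.5° = 25.4 + 35.2 = 60.6 kN/m
FS = 60.6 / 109.2 = 0.555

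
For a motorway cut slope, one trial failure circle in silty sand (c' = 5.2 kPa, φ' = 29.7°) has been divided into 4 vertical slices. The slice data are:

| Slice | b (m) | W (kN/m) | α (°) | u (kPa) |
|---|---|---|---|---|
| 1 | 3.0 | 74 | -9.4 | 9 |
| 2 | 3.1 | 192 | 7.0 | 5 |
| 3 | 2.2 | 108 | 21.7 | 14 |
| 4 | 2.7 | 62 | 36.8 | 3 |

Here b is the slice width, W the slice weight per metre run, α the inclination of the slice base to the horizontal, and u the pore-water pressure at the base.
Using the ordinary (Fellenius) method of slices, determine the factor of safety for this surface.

Ordinary method of slices: FS = Σ[c'·Δl_i + (W_i cosα_i − u_i·Δl_i)·tanφ'] / Σ W_i sinα_i, with Δl_i = b_i / cosα_i.
Slice 1: Δl = 3.0/cos(-9.4°) = 3.041 m; N'_1 = 74·cos(-9.4°) − 9·3.041 = 45.6; c'Δl = 15.81; W sinα = -12.1
Slice 2: Δl = 3.1/cos7.0° = 3.123 m; N'_2 = 192·cos7.0° − 5·3.123 = 175.0; c'Δl = 16.24; W sinα = 23.4
Slice 3: Δl = 2.2/cos21.7° = 2.368 m; N'_3 = 108·cos21.7° − 14·2.368 = 67.2; c'Δl = 12.31; W sinα = 39.9
Slice 4: Δl = 2.7/cos36.8° = 3.372 m; N'_4 = 62·cos36.8° − 3·3.372 = 39.5; c'Δl = 17.53; W sinα = 37.1
Σc'Δl = 61.9 kN/m; ΣN' = 327.3 kN/m; ΣW sinα = 88.4 kN/m
Resisting = 61.9 + 327.3·tan29.7° = 61.9 + 186.7 = 248.6 kN/m
FS = 248.6 / 88.4 = 2.813

FS = 2.81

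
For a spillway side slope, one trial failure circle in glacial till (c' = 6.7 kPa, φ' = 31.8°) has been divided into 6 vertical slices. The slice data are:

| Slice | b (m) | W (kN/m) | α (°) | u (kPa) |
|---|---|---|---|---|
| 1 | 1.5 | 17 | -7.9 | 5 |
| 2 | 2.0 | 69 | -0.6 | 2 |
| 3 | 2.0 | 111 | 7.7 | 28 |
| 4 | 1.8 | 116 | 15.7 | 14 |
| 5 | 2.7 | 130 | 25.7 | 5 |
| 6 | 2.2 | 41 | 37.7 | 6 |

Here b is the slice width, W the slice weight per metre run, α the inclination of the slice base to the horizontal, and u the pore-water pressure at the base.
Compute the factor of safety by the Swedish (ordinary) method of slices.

FS = 2.36

Ordinary method of slices: FS = Σ[c'·Δl_i + (W_i cosα_i − u_i·Δl_i)·tanφ'] / Σ W_i sinα_i, with Δl_i = b_i / cosα_i.
Slice 1: Δl = 1.5/cos(-7.9°) = 1.514 m; N'_1 = 17·cos(-7.9°) − 5·1.514 = 9.3; c'Δl = 10.15; W sinα = -2.3
Slice 2: Δl = 2.0/cos(-0.6°) = 2.000 m; N'_2 = 69·cos(-0.6°) − 2·2.000 = 65.0; c'Δl = 13.40; W sinα = -0.7
Slice 3: Δl = 2.0/cos7.7° = 2.018 m; N'_3 = 111·cos7.7° − 28·2.018 = 53.5; c'Δl = 13.52; W sinα = 14.9
Slice 4: Δl = 1.8/cos15.7° = 1.870 m; N'_4 = 116·cos15.7° − 14·1.870 = 85.5; c'Δl = 12.53; W sinα = 31.4
Slice 5: Δl = 2.7/cos25.7° = 2.996 m; N'_5 = 130·cos25.7° − 5·2.996 = 102.2; c'Δl = 20.08; W sinα = 56.4
Slice 6: Δl = 2.2/cos37.7° = 2.781 m; N'_6 = 41·cos37.7° − 6·2.781 = 15.8; c'Δl = 18.63; W sinα = 25.1
Σc'Δl = 88.3 kN/m; ΣN' = 331.2 kN/m; ΣW sinα = 124.7 kN/m
Resisting = 88.3 + 331.2·tan31.8° = 88.3 + 205.3 = 293.6 kN/m
FS = 293.6 / 124.7 = 2.356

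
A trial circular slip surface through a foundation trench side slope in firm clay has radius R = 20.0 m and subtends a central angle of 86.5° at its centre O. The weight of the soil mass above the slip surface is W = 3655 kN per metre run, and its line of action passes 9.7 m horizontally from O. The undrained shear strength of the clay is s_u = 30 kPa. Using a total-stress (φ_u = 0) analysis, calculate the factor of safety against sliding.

Taking moments about the centre O, the resisting moment is provided by the undrained shear strength acting along the arc:
Arc length L_a = R·θ = 20.0·(86.5°·π/180) = 20.0·1.5097 = 30.19 m
M_R = s_u·L_a·R = 30·30.19·20.0 = 18116.5 kN·m/m
M_D = W·d = 3655·9.7 = 35453.5 kN·m/m
FS = M_R / M_D = 18116.5 / 35453.5 = 0.511

FS = 0.51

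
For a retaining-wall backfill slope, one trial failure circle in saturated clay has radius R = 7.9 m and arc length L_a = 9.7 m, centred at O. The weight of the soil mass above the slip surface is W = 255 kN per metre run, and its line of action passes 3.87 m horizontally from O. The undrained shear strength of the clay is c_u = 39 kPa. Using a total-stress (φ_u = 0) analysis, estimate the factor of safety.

Taking moments about the centre O, the resisting moment is provided by the undrained shear strength acting along the arc:
M_R = c_u·L_a·R = 39·9.70·7.9 = 2988.6 kN·m/m
M_D = W·d = 255·3.87 = 986.9 kN·m/m
FS = M_R / M_D = 2988.6 / 986.9 = 3.028

FS = 3.03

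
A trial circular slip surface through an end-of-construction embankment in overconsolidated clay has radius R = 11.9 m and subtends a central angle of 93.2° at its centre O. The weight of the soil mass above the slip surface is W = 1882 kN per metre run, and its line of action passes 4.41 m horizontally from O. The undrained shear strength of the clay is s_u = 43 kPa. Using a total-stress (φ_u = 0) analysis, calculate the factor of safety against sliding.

FS = 1.19

Taking moments about the centre O, the resisting moment is provided by the undrained shear strength acting along the arc:
Arc length L_a = R·θ = 11.9·(93.2°·π/180) = 11.9·1.6266 = 19.36 m
M_R = s_u·L_a·R = 43·19.36·11.9 = 9905.0 kN·m/m
M_D = W·d = 1882·4.41 = 8299.6 kN·m/m
FS = M_R / M_D = 9905.0 / 8299.6 = 1.193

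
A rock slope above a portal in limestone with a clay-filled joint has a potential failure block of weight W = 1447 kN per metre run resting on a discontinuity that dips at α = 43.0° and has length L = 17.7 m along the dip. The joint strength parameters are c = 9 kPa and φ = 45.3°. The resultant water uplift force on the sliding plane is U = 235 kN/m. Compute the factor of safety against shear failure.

FS = 1.00

Resolving the block weight along and normal to the plane and applying the Mohr–Coulomb strength on the joint:
N' = W cosα − U = 1447·cos43.0° − 235 = 823.3 kN/m
Driving force T = W sinα = 1447·sin43.0° = 986.9 kN/m
Resisting force R = c·L + N'·tanφ = 9·17.7 + 823.3·tan45.3° = 159.3 + 831.9 = 991.2 kN/m
FS = R / T = 991.2 / 986.9 = 1.004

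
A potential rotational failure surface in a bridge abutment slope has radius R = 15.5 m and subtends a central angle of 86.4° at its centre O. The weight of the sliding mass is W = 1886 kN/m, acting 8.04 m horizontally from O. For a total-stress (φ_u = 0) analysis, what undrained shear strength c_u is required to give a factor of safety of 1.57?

FS = c_u·L_a·R / (W·d), so c_u = FS·W·d / (L_a·R).
Arc length L_a = R·θ = 15.5·(86.4°·π/180) = 15.5·1.5080 = 23.37 m
c_u = 1.57·1886·8.04 / (23.37·15.5) = 23806.6 / 362.29 = 65.71 kPa

c_u = 65.7 kPa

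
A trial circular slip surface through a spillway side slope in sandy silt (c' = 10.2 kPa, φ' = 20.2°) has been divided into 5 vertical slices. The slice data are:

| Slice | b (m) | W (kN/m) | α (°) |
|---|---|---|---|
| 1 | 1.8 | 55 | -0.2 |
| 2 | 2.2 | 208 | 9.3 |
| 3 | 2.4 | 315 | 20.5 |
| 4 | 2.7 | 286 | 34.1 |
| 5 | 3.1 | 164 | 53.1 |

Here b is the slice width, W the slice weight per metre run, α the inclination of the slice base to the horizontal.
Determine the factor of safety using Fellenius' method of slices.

Ordinary method of slices: FS = Σ[c'·Δl_i + (W_i cosα_i)·tanφ'] / Σ W_i sinα_i, with Δl_i = b_i / cosα_i.
Slice 1: Δl = 1.8/cos(-0.2°) = 1.800 m; N'_1 = 55·cos(-0.2°) = 55.0; c'Δl = 18.36; W sinα = -0.2
Slice 2: Δl = 2.2/cos9.3° = 2.229 m; N'_2 = 208·cos9.3° = 205.3; c'Δl = 22.74; W sinα = 33.6
Slice 3: Δl = 2.4/cos20.5° = 2.562 m; N'_3 = 315·cos20.5° = 295.1; c'Δl = 26.14; W sinα = 110.3
Slice 4: Δl = 2.7/cos34.1° = 3.261 m; N'_4 = 286·cos34.1° = 236.8; c'Δl = 33.26; W sinα = 160.3
Slice 5: Δl = 3.1/cos53.1° = 5.163 m; N'_5 = 164·cos53.1° = 98.5; c'Δl = 52.66; W sinα = 131.1
Σc'Δl = 153.2 kN/m; ΣN' = 890.6 kN/m; ΣW sinα = 435.2 kN/m
Resisting = 153.2 + 890.6·tan20.2° = 153.2 + 327.7 = 480.8 kN/m
FS = 480.8 / 435.2 = 1.105

FS = 1.10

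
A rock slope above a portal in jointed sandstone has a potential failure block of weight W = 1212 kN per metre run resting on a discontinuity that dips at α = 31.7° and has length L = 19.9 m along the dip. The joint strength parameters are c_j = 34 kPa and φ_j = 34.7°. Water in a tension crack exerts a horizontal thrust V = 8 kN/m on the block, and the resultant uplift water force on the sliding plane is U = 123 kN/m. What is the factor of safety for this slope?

Resolving the block weight along and normal to the plane and applying the Mohr–Coulomb strength on the joint:
N' = W cosα − U − V sinα = 1212·cos31.7° − 123 − 8·sin31.7° = 904.0 kN/m
Driving force T = W sinα + V cosα = 1212·sin31.7° + 8·cos31.7° = 643.7 kN/m
Resisting force R = c_j·L + N'·tanφ_j = 34·19.9 + 904.0·tan34.7° = 676.6 + 625.9 = 1302.5 kN/m
FS = R / T = 1302.5 / 643.7 = 2.024

FS = 2.02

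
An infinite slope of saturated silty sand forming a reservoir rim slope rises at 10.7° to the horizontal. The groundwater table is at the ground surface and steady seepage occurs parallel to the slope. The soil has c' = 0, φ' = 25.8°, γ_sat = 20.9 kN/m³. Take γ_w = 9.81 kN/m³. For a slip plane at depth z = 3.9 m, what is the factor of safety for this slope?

FS = 1.36

With seepage parallel to the slope and the water table at the surface, the effective normal stress on the slip plane uses the buoyant unit weight γ' = γ_sat − γ_w while the driving shear stress uses γ_sat:
FS = [c' + γ' z cos²β tanφ'] / [γ_sat z sinβ cosβ]
(For c' = 0 this reduces to FS = (γ'/γ_sat)·tanφ'/tanβ.)
γ' = 20.9 − 9.81 = 11.09 kN/m³
Numerator = 0.0 + 11.09·3.9·cos²10.7°·tan25.8° = 0.0 + 11.09·3.9·0.9655·0.4834 = 20.188 kPa
Denominator = 20.9·3.9·sin10.7°·cos10.7° = 20.9·3.9·0.1857·0.9826 = 14.871 kPa
FS = 20.188 / 14.871 = 1.358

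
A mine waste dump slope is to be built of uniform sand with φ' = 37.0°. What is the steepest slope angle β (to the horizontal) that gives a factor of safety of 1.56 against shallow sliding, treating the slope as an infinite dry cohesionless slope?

β = 25.8°

For an infinite dry cohesionless slope FS = tanφ'/tanβ, so tanβ = tanφ' / FS.
tanβ = tan37.0° / 1.56 = 0.7536 / 1.56 = 0.4830
β = arctan(0.4830) = 25.78°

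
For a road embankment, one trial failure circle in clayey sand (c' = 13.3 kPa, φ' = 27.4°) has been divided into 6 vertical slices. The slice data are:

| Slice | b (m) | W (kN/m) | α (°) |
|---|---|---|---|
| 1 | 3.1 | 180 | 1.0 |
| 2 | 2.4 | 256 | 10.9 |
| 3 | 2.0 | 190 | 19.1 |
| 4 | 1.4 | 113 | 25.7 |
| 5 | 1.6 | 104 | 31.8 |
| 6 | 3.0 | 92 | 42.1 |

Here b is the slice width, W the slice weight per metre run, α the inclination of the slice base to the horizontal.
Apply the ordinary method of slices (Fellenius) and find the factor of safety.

FS = 2.34

Ordinary method of slices: FS = Σ[c'·Δl_i + (W_i cosα_i)·tanφ'] / Σ W_i sinα_i, with Δl_i = b_i / cosα_i.
Slice 1: Δl = 3.1/cos1.0° = 3.100 m; N'_1 = 180·cos1.0° = 180.0; c'Δl = 41.24; W sinα = 3.1
Slice 2: Δl = 2.4/cos10.9° = 2.444 m; N'_2 = 256·cos10.9° = 251.4; c'Δl = 32.51; W sinα = 48.4
Slice 3: Δl = 2.0/cos19.1° = 2.117 m; N'_3 = 190·cos19.1° = 179.5; c'Δl = 28.15; W sinα = 62.2
Slice 4: Δl = 1.4/cos25.7° = 1.554 m; N'_4 = 113·cos25.7° = 101.8; c'Δl = 20.66; W sinα = 49.0
Slice 5: Δl = 1.6/cos31.8° = 1.883 m; N'_5 = 104·cos31.8° = 88.4; c'Δl = 25.04; W sinα = 54.8
Slice 6: Δl = 3.0/cos42.1° = 4.043 m; N'_6 = 92·cos42.1° = 68.3; c'Δl = 53.78; W sinα = 61.7
Σc'Δl = 201.4 kN/m; ΣN' = 869.4 kN/m; ΣW sinα = 279.2 kN/m
Resisting = 201.4 + 869.4·tan27.4° = 201.4 + 450.6 = 652.0 kN/m
FS = 652.0 / 279.2 = 2.335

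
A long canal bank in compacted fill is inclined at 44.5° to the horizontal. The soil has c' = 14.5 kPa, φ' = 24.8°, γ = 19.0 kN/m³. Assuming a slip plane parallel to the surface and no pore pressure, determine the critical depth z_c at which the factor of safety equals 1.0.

z_c = 2.88 m

Setting FS = 1.00 in FS = [c' + γz cos²β tanφ'] / [γz sinβ cosβ] and solving for z:
z = c' / [γ cosβ (FS·sinβ − cosβ·tanφ')]
  = 14.5 / [19.0·cos44.5°·(1.00·sin44.5° − cos44.5°·tan24.8°)]
  = 14.5 / [19.0·0.7133·(1.00·0.7009 − 0.7133·0.4621)]
  = 14.5 / 5.0323 = 2.881 m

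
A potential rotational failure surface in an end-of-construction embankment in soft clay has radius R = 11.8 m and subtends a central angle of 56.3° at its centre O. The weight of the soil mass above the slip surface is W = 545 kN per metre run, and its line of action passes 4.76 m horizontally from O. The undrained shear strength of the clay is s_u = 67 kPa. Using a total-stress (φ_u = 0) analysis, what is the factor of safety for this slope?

FS = 3.53

Taking moments about the centre O, the resisting moment is provided by the undrained shear strength acting along the arc:
Arc length L_a = R·θ = 11.8·(56.3°·π/180) = 11.8·0.9826 = 11.59 m
M_R = s_u·L_a·R = 67·11.59·11.8 = 9166.9 kN·m/m
M_D = W·d = 545·4.76 = 2594.2 kN·m/m
FS = M_R / M_D = 9166.9 / 2594.2 = 3.534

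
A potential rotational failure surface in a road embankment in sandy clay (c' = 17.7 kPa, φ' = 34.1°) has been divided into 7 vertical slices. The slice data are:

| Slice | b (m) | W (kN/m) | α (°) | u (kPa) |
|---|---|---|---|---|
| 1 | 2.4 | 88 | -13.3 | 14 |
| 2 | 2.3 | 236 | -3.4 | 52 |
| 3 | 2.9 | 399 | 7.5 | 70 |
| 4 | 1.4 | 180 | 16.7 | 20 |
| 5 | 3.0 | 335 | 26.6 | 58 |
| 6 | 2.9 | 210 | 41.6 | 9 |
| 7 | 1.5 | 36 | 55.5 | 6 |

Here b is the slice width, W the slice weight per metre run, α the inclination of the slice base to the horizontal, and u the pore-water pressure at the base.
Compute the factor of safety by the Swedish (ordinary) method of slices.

Ordinary method of slices: FS = Σ[c'·Δl_i + (W_i cosα_i − u_i·Δl_i)·tanφ'] / Σ W_i sinα_i, with Δl_i = b_i / cosα_i.
Slice 1: Δl = 2.4/cos(-13.3°) = 2.466 m; N'_1 = 88·cos(-13.3°) − 14·2.466 = 51.1; c'Δl = 43.65; W sinα = -20.2
Slice 2: Δl = 2.3/cos(-3.4°) = 2.304 m; N'_2 = 236·cos(-3.4°) − 52·2.304 = 115.8; c'Δl = 40.78; W sinα = -14.0
Slice 3: Δl = 2.9/cos7.5° = 2.925 m; N'_3 = 399·cos7.5° − 70·2.925 = 190.8; c'Δl = 51.77; W sinα = 52.1
Slice 4: Δl = 1.4/cos16.7° = 1.462 m; N'_4 = 180·cos16.7° − 20·1.462 = 143.2; c'Δl = 25.87; W sinα = 51.7
Slice 5: Δl = 3.0/cos26.6° = 3.355 m; N'_5 = 335·cos26.6° − 58·3.355 = 104.9; c'Δl = 59.39; W sinα = 150.0
Slice 6: Δl = 2.9/cos41.6° = 3.878 m; N'_6 = 210·cos41.6° − 9·3.878 = 122.1; c'Δl = 68.64; W sinα = 139.4
Slice 7: Δl = 1.5/cos55.5° = 2.648 m; N'_7 = 36·cos55.5° − 6·2.648 = 4.5; c'Δl = 46.87; W sinα = 29.7
Σc'Δl = 337.0 kN/m; ΣN' = 732.5 kN/m; ΣW sinα = 388.7 kN/m
Resisting = 337.0 + 732.5·tan34.1° = 337.0 + 495.9 = 832.9 kN/m
FS = 832.9 / 388.7 = 2.143

FS = 2.14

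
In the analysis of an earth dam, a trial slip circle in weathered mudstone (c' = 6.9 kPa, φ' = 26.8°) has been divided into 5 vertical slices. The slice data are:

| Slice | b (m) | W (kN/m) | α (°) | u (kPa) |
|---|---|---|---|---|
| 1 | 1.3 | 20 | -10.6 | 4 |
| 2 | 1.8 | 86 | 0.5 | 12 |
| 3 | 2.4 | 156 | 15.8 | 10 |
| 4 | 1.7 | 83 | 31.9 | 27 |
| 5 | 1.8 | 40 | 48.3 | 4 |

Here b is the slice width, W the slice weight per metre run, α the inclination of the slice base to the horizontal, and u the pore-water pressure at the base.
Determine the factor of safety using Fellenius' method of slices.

FS = 1.68

Ordinary method of slices: FS = Σ[c'·Δl_i + (W_i cosα_i − u_i·Δl_i)·tanφ'] / Σ W_i sinα_i, with Δl_i = b_i / cosα_i.
Slice 1: Δl = 1.3/cos(-10.6°) = 1.323 m; N'_1 = 20·cos(-10.6°) − 4·1.323 = 14.4; c'Δl = 9.13; W sinα = -3.7
Slice 2: Δl = 1.8/cos0.5° = 1.800 m; N'_2 = 86·cos0.5° − 12·1.800 = 64.4; c'Δl = 12.42; W sinα = 0.8
Slice 3: Δl = 2.4/cos15.8° = 2.494 m; N'_3 = 156·cos15.8° − 10·2.494 = 125.2; c'Δl = 17.21; W sinα = 42.5
Slice 4: Δl = 1.7/cos31.9° = 2.002 m; N'_4 = 83·cos31.9° − 27·2.002 = 16.4; c'Δl = 13.82; W sinα = 43.9
Slice 5: Δl = 1.8/cos48.3° = 2.706 m; N'_5 = 40·cos48.3° − 4·2.706 = 15.8; c'Δl = 18.67; W sinα = 29.9
Σc'Δl = 71.2 kN/m; ΣN' = 236.1 kN/m; ΣW sinα = 113.3 kN/m
Resisting = 71.2 + 236.1·tan26.8° = 71.2 + 119.3 = 190.5 kN/m
FS = 190.5 / 113.3 = 1.682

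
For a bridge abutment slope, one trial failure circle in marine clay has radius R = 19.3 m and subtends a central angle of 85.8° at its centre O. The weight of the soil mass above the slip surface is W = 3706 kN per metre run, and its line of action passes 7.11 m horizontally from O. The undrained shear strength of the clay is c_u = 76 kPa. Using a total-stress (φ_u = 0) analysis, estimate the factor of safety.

Taking moments about the centre O, the resisting moment is provided by the undrained shear strength acting along the arc:
Arc length L_a = R·θ = 19.3·(85.8°·π/180) = 19.3·1.4975 = 28.90 m
M_R = c_u·L_a·R = 76·28.90·19.3 = 42392.9 kN·m/m
M_D = W·d = 3706·7.11 = 26349.7 kN·m/m
FS = M_R / M_D = 42392.9 / 26349.7 = 1.609

FS = 1.61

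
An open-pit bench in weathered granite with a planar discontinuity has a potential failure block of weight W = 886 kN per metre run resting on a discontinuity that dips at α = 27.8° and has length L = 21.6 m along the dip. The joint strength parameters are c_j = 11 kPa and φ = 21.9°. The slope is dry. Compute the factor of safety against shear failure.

FS = 1.34

Resolving the block weight along and normal to the plane and applying the Mohr–Coulomb strength on the joint:
N' = W cosα = 886·cos27.8° = 783.7 kN/m
Driving force T = W sinα = 886·sin27.8° = 413.2 kN/m
Resisting force R = c_j·L + N'·tanφ = 11·21.6 + 783.7·tan21.9° = 237.6 + 315.1 = 552.7 kN/m
FS = R / T = 552.7 / 413.2 = 1.337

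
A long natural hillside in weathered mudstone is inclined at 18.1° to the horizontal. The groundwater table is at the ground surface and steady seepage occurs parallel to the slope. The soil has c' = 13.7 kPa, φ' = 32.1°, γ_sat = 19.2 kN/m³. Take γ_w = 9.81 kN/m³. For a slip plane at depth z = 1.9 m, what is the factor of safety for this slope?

FS = 2.21

With seepage parallel to the slope and the water table at the surface, the effective normal stress on the slip plane uses the buoyant unit weight γ' = γ_sat − γ_w while the driving shear stress uses γ_sat:
FS = [c' + γ' z cos²β tanφ'] / [γ_sat z sinβ cosβ]
γ' = 19.2 − 9.81 = 9.39 kN/m³
Numerator = 13.7 + 9.39·1.9·cos²18.1°·tan32.1° = 13.7 + 9.39·1.9·0.9035·0.6273 = 23.811 kPa
Denominator = 19.2·1.9·sin18.1°·cos18.1° = 19.2·1.9·0.3107·0.9505 = 10.773 kPa
FS = 23.811 / 10.773 = 2.210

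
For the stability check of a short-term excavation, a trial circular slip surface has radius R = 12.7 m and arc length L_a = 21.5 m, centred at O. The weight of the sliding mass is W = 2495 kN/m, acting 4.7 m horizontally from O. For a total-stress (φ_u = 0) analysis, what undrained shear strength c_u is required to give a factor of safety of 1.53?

c_u = 65.7 kPa

FS = c_u·L_a·R / (W·d), so c_u = FS·W·d / (L_a·R).
c_u = 1.53·2495·4.7 / (21.50·12.7) = 17941.5 / 273.05 = 65.71 kPa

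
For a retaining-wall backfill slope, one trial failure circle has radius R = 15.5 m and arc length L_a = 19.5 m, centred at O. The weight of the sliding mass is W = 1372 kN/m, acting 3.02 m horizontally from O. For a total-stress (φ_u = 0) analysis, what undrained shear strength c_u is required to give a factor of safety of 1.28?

c_u = 17.5 kPa

FS = c_u·L_a·R / (W·d), so c_u = FS·W·d / (L_a·R).
c_u = 1.28·1372·3.02 / (19.50·15.5) = 5303.6 / 302.25 = 17.55 kPa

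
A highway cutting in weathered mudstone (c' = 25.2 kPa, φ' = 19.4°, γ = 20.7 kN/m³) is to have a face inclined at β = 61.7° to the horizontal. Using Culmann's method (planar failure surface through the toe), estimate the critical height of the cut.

Culmann's analysis gives the critical failure plane at α_cr = (β + φ')/2 = (61.7 + 19.4)/2 = 40.5°, and the critical height
H_c = (4c'/γ) · sinβ cosφ' / [1 − cos(β − φ')]
    = (4·25.2/20.7) · sin61.7°·cos19.4° / [1 − cos(42.3°)]
    = 4.870 · 0.8805·0.9432 / [1 − 0.7396]
    = 4.870 · 0.8305 / 0.2604
    = 15.53 m

H_c = 15.53 m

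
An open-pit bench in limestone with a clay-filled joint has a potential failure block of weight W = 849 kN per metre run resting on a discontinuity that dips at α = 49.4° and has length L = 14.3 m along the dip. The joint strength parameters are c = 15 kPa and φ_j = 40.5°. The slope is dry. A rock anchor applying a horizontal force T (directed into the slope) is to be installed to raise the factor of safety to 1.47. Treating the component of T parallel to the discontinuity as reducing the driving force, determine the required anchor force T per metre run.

Resolving forces along and normal to the sliding plane, with the horizontal anchor force T adding T·sinα to the effective normal force and T·cosα acting up the plane against the driving force:
FS = [cL + (W cosα + T sinα) tanφ_j] / [W sinα − T cosα]
Without the anchor: N' = 552.5 kN/m, driving T_d = 644.6 kN/m, resisting R = 15·14.3 + 552.5·tan40.5° = 686.4 kN/m, FS = 1.06.
Setting FS = 1.47 and solving for T:
1.47·(644.6 − T cos49.4°) = 686.4 + T sin49.4°·tan40.5°
T·(sin49.4°·tan40.5° + 1.47·cos49.4°) = 1.47·644.6 − 686.4
T·(0.7593·0.8541 + 1.47·0.6508) = 947.6 − 686.4 = 261.2
T·1.6051 = 261.2
T = 162.7 kN/m

T = 163 kN/m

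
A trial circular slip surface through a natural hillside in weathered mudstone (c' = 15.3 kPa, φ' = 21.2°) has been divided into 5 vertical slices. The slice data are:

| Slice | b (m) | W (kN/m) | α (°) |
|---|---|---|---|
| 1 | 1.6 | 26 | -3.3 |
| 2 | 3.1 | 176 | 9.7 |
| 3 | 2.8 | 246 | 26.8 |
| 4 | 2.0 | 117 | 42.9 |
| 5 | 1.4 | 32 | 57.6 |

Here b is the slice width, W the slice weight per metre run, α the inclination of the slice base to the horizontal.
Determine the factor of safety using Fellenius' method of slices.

Ordinary method of slices: FS = Σ[c'·Δl_i + (W_i cosα_i)·tanφ'] / Σ W_i sinα_i, with Δl_i = b_i / cosα_i.
Slice 1: Δl = 1.6/cos(-3.3°) = 1.603 m; N'_1 = 26·cos(-3.3°) = 26.0; c'Δl = 24.52; W sinα = -1.5
Slice 2: Δl = 3.1/cos9.7° = 3.145 m; N'_2 = 176·cos9.7° = 173.5; c'Δl = 48.12; W sinα = 29.7
Slice 3: Δl = 2.8/cos26.8° = 3.137 m; N'_3 = 246·cos26.8° = 219.6; c'Δl = 48.00; W sinα = 110.9
Slice 4: Δl = 2.0/cos42.9° = 2.730 m; N'_4 = 117·cos42.9° = 85.7; c'Δl = 41.77; W sinα = 79.6
Slice 5: Δl = 1.4/cos57.6° = 2.613 m; N'_5 = 32·cos57.6° = 17.1; c'Δl = 39.98; W sinα = 27.0
Σc'Δl = 202.4 kN/m; ΣN' = 521.9 kN/m; ΣW sinα = 245.7 kN/m
Resisting = 202.4 + 521.9·tan21.2° = 202.4 + 202.4 = 404.8 kN/m
FS = 404.8 / 245.7 = 1.647

FS = 1.65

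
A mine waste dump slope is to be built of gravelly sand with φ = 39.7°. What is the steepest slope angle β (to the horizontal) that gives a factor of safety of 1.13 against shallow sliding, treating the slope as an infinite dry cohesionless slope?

β = 36.3°

For an infinite dry cohesionless slope FS = tanφ/tanβ, so tanβ = tanφ / FS.
tanβ = tan39.7° / 1.13 = 0.8302 / 1.13 = 0.7347
β = arctan(0.7347) = 36.30°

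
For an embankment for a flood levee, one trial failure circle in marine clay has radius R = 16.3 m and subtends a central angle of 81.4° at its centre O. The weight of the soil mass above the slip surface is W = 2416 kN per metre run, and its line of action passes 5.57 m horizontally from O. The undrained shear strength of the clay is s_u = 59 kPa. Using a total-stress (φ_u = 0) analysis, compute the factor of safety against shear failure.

Taking moments about the centre O, the resisting moment is provided by the undrained shear strength acting along the arc:
Arc length L_a = R·θ = 16.3·(81.4°·π/180) = 16.3·1.4207 = 23.16 m
M_R = s_u·L_a·R = 59·23.16·16.3 = 22270.5 kN·m/m
M_D = W·d = 2416·5.57 = 13457.1 kN·m/m
FS = M_R / M_D = 22270.5 / 13457.1 = 1.655

FS = 1.65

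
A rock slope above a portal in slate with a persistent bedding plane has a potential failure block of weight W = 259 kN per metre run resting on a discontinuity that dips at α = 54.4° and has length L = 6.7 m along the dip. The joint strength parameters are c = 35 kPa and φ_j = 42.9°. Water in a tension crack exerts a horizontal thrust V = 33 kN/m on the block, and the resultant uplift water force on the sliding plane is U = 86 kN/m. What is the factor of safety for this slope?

Resolving the block weight along and normal to the plane and applying the Mohr–Coulomb strength on the joint:
N' = W cosα − U − V sinα = 259·cos54.4° − 86 − 33·sin54.4° = 37.9 kN/m
Driving force T = W sinα + V cosα = 259·sin54.4° + 33·cos54.4° = 229.8 kN/m
Resisting force R = c·L + N'·tanφ_j = 35·6.7 + 37.9·tan42.9° = 234.5 + 35.3 = 269.8 kN/m
FS = R / T = 269.8 / 229.8 = 1.174

FS = 1.17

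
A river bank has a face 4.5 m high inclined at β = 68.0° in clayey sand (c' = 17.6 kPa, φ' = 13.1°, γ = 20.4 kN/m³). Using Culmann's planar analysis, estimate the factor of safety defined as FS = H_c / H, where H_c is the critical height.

H_c = (4c'/γ) · sinβ cosφ' / [1 − cos(β − φ')]
    = (4·17.6/20.4) · sin68.0°·cos13.1° / [1 − cos54.9°]
    = 3.451 · 0.9031 / 0.4250 = 7.33 m
FS = H_c / H = 7.33 / 4.5 = 1.630

FS = 1.63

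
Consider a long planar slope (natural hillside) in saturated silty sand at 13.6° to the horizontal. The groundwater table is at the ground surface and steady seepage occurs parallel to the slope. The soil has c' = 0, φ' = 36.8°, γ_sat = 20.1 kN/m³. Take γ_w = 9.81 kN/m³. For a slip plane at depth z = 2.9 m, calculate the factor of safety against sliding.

With seepage parallel to the slope and the water table at the surface, the effective normal stress on the slip plane uses the buoyant unit weight γ' = γ_sat − γ_w while the driving shear stress uses γ_sat:
FS = [c' + γ' z cos²β tanφ'] / [γ_sat z sinβ cosβ]
(For c' = 0 this reduces to FS = (γ'/γ_sat)·tanφ'/tanβ.)
γ' = 20.1 − 9.81 = 10.29 kN/m³
Numerator = 0.0 + 10.29·2.9·cos²13.6°·tan36.8° = 0.0 + 10.29·2.9·0.9447·0.7481 = 21.090 kPa
Denominator = 20.1·2.9·sin13.6°·cos13.6° = 20.1·2.9·0.2351·0.9720 = 13.322 kPa
FS = 21.090 / 13.322 = 1.583

FS = 1.58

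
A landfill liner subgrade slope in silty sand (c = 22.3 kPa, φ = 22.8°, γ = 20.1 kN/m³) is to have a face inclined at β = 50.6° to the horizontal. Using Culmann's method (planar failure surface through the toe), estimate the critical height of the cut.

Culmann's analysis gives the critical failure plane at α_cr = (β + φ)/2 = (50.6 + 22.8)/2 = 36.7°, and the critical height
H_c = (4c/γ) · sinβ cosφ / [1 − cos(β − φ)]
    = (4·22.3/20.1) · sin50.6°·cos22.8° / [1 − cos(27.8°)]
    = 4.438 · 0.7727·0.9219 / [1 − 0.8846]
    = 4.438 · 0.7124 / 0.1154
    = 27.39 m

H_c = 27.39 m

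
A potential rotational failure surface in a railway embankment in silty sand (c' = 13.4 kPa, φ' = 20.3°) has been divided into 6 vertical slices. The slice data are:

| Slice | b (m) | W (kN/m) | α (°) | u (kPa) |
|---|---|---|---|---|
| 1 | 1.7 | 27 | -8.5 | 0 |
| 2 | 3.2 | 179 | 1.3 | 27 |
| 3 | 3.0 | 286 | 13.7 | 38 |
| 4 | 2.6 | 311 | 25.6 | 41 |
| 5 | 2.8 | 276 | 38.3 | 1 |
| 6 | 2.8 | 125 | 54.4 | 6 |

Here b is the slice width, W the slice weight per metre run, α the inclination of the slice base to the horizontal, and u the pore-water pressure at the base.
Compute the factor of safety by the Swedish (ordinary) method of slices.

FS = 1.09

Ordinary method of slices: FS = Σ[c'·Δl_i + (W_i cosα_i − u_i·Δl_i)·tanφ'] / Σ W_i sinα_i, with Δl_i = b_i / cosα_i.
Slice 1: Δl = 1.7/cos(-8.5°) = 1.719 m; N'_1 = 27·cos(-8.5°) − 0·1.719 = 26.7; c'Δl = 23.03; W sinα = -4.0
Slice 2: Δl = 3.2/cos1.3° = 3.201 m; N'_2 = 179·cos1.3° − 27·3.201 = 92.5; c'Δl = 42.89; W sinα = 4.1
Slice 3: Δl = 3.0/cos13.7° = 3.088 m; N'_3 = 286·cos13.7° − 38·3.088 = 160.5; c'Δl = 41.38; W sinα = 67.7
Slice 4: Δl = 2.6/cos25.6° = 2.883 m; N'_4 = 311·cos25.6° − 41·2.883 = 162.3; c'Δl = 38.63; W sinα = 134.4
Slice 5: Δl = 2.8/cos38.3° = 3.568 m; N'_5 = 276·cos38.3° − 1·3.568 = 213.0; c'Δl = 47.81; W sinα = 171.1
Slice 6: Δl = 2.8/cos54.4° = 4.810 m; N'_6 = 125·cos54.4° − 6·4.810 = 43.9; c'Δl = 64.45; W sinα = 101.6
Σc'Δl = 258.2 kN/m; ΣN' = 699.0 kN/m; ΣW sinα = 474.9 kN/m
Resisting = 258.2 + 699.0·tan20.3° = 258.2 + 258.6 = 516.8 kN/m
FS = 516.8 / 474.9 = 1.088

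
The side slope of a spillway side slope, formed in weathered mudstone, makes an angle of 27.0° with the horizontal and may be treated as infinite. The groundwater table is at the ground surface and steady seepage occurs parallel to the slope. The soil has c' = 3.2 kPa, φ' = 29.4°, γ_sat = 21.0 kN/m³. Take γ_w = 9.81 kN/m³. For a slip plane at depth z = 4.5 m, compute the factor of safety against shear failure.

With seepage parallel to the slope and the water table at the surface, the effective normal stress on the slip plane uses the buoyant unit weight γ' = γ_sat − γ_w while the driving shear stress uses γ_sat:
FS = [c' + γ' z cos²β tanφ'] / [γ_sat z sinβ cosβ]
γ' = 21.0 − 9.81 = 11.19 kN/m³
Numerator = 3.2 + 11.19·4.5·cos²27.0°·tan29.4° = 3.2 + 11.19·4.5·0.7939·0.5635 = 25.726 kPa
Denominator = 21.0·4.5·sin27.0°·cos27.0° = 21.0·4.5·0.4540·0.8910 = 38.226 kPa
FS = 25.726 / 38.226 = 0.673

FS = 0.67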